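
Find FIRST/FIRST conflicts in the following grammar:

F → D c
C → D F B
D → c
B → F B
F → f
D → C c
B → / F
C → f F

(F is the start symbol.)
A FIRST/FIRST conflict occurs when two productions N → α and N → β for the same non-terminal have FIRST(α) ∩ FIRST(β) ≠ ∅ (with ε ∈ FIRST of a nullable right-hand side, so two nullable alternatives also conflict).

FIRST sets of the non-terminals at (or reachable through a nullable prefix from) the front of some alternative:
  FIRST(D) = { 'c', 'f' }
  FIRST(C) = { 'c', 'f' }
  FIRST(F) = { 'c', 'f' }

Productions for F:
  F → D c: FIRST = { 'c', 'f' }
  F → f: FIRST = { 'f' }
Productions for C:
  C → D F B: FIRST = { 'c', 'f' }
  C → f F: FIRST = { 'f' }
Productions for D:
  D → c: FIRST = { 'c' }
  D → C c: FIRST = { 'c', 'f' }
Productions for B:
  B → F B: FIRST = { 'c', 'f' }
  B → / F: FIRST = { '/' }

Conflict for F: F → D c and F → f
  Overlap: { 'f' }
Conflict for C: C → D F B and C → f F
  Overlap: { 'f' }
Conflict for D: D → c and D → C c
  Overlap: { 'c' }

Answer: Yes. F → D c / F → f on { 'f' }; C → D F B / C → f F on { 'f' }; D → c / D → C c on { 'c' }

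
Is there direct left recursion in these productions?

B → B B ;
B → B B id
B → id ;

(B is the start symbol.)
Yes, B is left-recursive

Direct left recursion occurs when N → N α for some non-terminal N (the right-hand side begins with the left-hand side itself).

B → B B ;: LEFT RECURSIVE (starts with B)
B → B B id: LEFT RECURSIVE (starts with B)
B → id ;: starts with id

The grammar has direct left recursion on: B.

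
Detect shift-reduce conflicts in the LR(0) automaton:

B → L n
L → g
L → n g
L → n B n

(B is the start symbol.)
No shift-reduce conflicts

A shift-reduce conflict occurs when an LR(0) state has both:
  - a complete (reduce) item [A → α .] (dot at the end), and
  - a shift item [B → β . c γ] (dot before a terminal).

Augment with B' → B and build the canonical LR(0) collection (I0 = CLOSURE({[B' → . B]}), then GOTO on every symbol after a dot until no new states appear). It has 9 states:
  I0: { [B → . L n], [B' → . B], [L → . g], [L → . n B n], [L → . n g] }  — shift
  I1: { [B' → B .] }  — accept
  I2: { [B → L . n] }  — shift
  I3: { [L → g .] }  — reduce
  I4: { [B → . L n], [L → . g], [L → . n B n], [L → . n g], [L → n . B n], [L → n . g] }  — shift
  I5: { [L → n B . n] }  — shift
  I6: { [L → g .], [L → n g .] }  — 2 reduces
  I7: { [L → n B n .] }  — reduce
  I8: { [B → L n .] }  — reduce

No state contains both a complete item and a shift item.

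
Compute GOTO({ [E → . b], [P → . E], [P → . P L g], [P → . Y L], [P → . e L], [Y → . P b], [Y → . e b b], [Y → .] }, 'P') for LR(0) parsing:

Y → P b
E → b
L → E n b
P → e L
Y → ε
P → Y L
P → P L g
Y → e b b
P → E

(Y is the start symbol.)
GOTO(I, 'P') = CLOSURE({ [A → αX.β] : [A → α.Xβ] ∈ I, X = 'P' })

Items with dot before 'P', with the dot advanced:
  [P → . P L g] → [P → P . L g]
  [Y → . P b] → [Y → P . b]
Closure of the advanced items:
  [P → P . L g] has the dot before L: add [L → . E n b]
  [L → . E n b] has the dot before E: add [E → . b]

GOTO = { [E → . b], [L → . E n b], [P → P . L g], [Y → P . b] }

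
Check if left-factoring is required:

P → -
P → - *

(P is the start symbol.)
Left-factoring is needed when two productions for the same non-terminal
share a common prefix on the right-hand side.

Productions for P:
  P → -
  P → - *

Found common prefix '-' in productions for P

Answer: Yes, P has productions with common prefix '-'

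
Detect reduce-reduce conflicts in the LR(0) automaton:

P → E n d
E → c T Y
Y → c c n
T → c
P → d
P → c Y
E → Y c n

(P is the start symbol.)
A reduce-reduce conflict occurs when an LR(0) state has two complete items [A → α .] and [B → β .] — both call for a reduction, and with no lookahead the parser cannot choose between them.

Augment with P' → P and build the canonical LR(0) collection (I0 = CLOSURE({[P' → . P]}), then GOTO on every symbol after a dot until no new states appear). It has 17 states:
  I0: { [E → . Y c n], [E → . c T Y], [P → . E n d], [P → . c Y], [P → . d], [P' → . P], [Y → . c c n] }  — shift
  I1: { [P → E . n d] }  — shift
  I2: { [P' → P .] }  — accept
  I3: { [E → Y . c n] }  — shift
  I4: { [E → c . T Y], [P → c . Y], [T → . c], [Y → . c c n], [Y → c . c n] }  — shift
  I5: { [P → d .] }  — reduce
  I6: { [E → c T . Y], [Y → . c c n] }  — shift
  I7: { [P → c Y .] }  — reduce
  I8: { [T → c .], [Y → c . c n], [Y → c c . n] }  — shift, reduce
  I9: { [Y → c c . n] }  — shift
  I10: { [Y → c c n .] }  — reduce
  I11: { [E → c T Y .] }  — reduce
  I12: { [Y → c . c n] }  — shift
  I13: { [E → Y c . n] }  — shift
  I14: { [E → Y c n .] }  — reduce
  I15: { [P → E n . d] }  — shift
  I16: { [P → E n d .] }  — reduce

No state contains more than one complete item.

Answer: No reduce-reduce conflicts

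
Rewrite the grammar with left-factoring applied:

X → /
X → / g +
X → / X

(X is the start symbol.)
Left-factoring transforms A → αβ₁ | αβ₂ into A → αA' and A' → β₁ | β₂
(α is the longest common prefix among the alternatives). Repeat until
no nonterminal has two alternatives with a common prefix.

Round 1: X has alternatives sharing prefix '/'. Introduce X': X → / X'
  Add: X' → ε
  Add: X' → g +
  Add: X' → X

No remaining common prefixes — done.

Resulting grammar:
X → / X'
X' → ε
X' → g +
X' → X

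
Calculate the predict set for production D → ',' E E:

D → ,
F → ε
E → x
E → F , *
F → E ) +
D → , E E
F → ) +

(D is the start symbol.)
{ ',' }

PREDICT(D → ',' E E) = (FIRST(RHS) \ {ε}) ∪ (FOLLOW(D) if ε ∈ FIRST(RHS), i.e. RHS ⇒* ε)
FIRST(',' E E) = { ',' }
ε ∉ FIRST(',' E E), so FOLLOW(D) is not added.
PREDICT(D → ',' E E) = { ',' }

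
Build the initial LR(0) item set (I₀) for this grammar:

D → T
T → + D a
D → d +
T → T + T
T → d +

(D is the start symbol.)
First, augment the grammar with D' → D
I₀ = CLOSURE({ [D' → . D] }):
  [D' → . D] has the dot before D: add [D → . T], [D → . d +]
  [D → . T] has the dot before T: add [T → . + D a], [T → . T + T], [T → . d +]
No further items can be added.

I₀ = { [D → . T], [D → . d +], [D' → . D], [T → . + D a], [T → . T + T], [T → . d +] }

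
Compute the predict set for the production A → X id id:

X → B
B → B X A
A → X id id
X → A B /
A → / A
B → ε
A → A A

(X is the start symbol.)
{ '/', 'id' }

PREDICT(A → X id id) = (FIRST(RHS) \ {ε}) ∪ (FOLLOW(A) if ε ∈ FIRST(RHS), i.e. RHS ⇒* ε)
FIRST(X) = { '/', 'id', ε }
FIRST(X id id) = { '/', 'id' }
ε ∉ FIRST(X id id), so FOLLOW(A) is not added.
PREDICT(A → X id id) = { '/', 'id' }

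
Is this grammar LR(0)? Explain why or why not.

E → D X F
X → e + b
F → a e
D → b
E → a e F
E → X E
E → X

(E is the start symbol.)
No. Shift-reduce conflict between [E → X .] and [D → . b]

A grammar is LR(0) if no state in the canonical LR(0) collection has:
  - both a shift item (dot before a terminal) and a complete item (shift-reduce conflict), or
  - two or more complete items (reduce-reduce conflict; the accept item [E' → E .] counts as a complete item here).

Augment with E' → E and build the canonical LR(0) collection (I0 = CLOSURE({[E' → . E]}), then GOTO on every symbol after a dot until no new states appear). It has 16 states:
  I0: { [D → . b], [E → . D X F], [E → . X E], [E → . X], [E → . a e F], [E' → . E], [X → . e + b] }  — shift
  I1: { [E → D . X F], [X → . e + b] }  — shift
  I2: { [E' → E .] }  — accept
  I3: { [D → . b], [E → . D X F], [E → . X E], [E → . X], [E → . a e F], [E → X . E], [E → X .], [X → . e + b] }  — shift, reduce
  I4: { [E → a . e F] }  — shift
  I5: { [D → b .] }  — reduce
  I6: { [X → e . + b] }  — shift
  I7: { [X → e + . b] }  — shift
  I8: { [X → e + b .] }  — reduce
  I9: { [E → a e . F], [F → . a e] }  — shift
  I10: { [E → a e F .] }  — reduce
  I11: { [F → a . e] }  — shift
  I12: { [F → a e .] }  — reduce
  I13: { [E → X E .] }  — reduce
  I14: { [E → D X . F], [F → . a e] }  — shift
  I15: { [E → D X F .] }  — reduce

Conflict in state I3:
  Shift-reduce conflict between [E → X .] and [D → . b]
So the grammar is NOT LR(0).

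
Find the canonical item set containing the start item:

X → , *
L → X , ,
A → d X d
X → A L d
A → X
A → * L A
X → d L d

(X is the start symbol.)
First, augment the grammar with X' → X
I₀ = CLOSURE({ [X' → . X] }):
  [X' → . X] has the dot before X: add [X → . , *], [X → . A L d], [X → . d L d]
  [X → . A L d] has the dot before A: add [A → . d X d], [A → . X], [A → . * L A]
No further items can be added.

I₀ = { [A → . * L A], [A → . X], [A → . d X d], [X → . , *], [X → . A L d], [X → . d L d], [X' → . X] }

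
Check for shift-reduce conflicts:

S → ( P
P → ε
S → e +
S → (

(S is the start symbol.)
Augment with S' → S and build the canonical LR(0) collection (I0 = CLOSURE({[S' → . S]}), then GOTO on every symbol after a dot until no new states appear). It has 6 states:
  I0: { [S → . ( P], [S → . (], [S → . e +], [S' → . S] }  — shift
  I1: { [P → .], [S → ( . P], [S → ( .] }  — 2 reduces
  I2: { [S' → S .] }  — accept
  I3: { [S → e . +] }  — shift
  I4: { [S → e + .] }  — reduce
  I5: { [S → ( P .] }  — reduce

No state contains both a complete item and a shift item.

Answer: No shift-reduce conflicts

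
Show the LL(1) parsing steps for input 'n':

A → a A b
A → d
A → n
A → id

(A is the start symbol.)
LL(1) parsing maintains a stack (initially the start symbol over $) and the input. At each step: if the stack top is a terminal, match it against the current input token; if it is a non-terminal N, replace it with the RHS of M[N, lookahead] (the unique production whose predict set contains the lookahead).

Stack is shown with the top on the left.

Stack  Input  Action
--------------------
A $    n $    output A → n
n $    n $    match 'n'
$      $      accept

The string is accepted.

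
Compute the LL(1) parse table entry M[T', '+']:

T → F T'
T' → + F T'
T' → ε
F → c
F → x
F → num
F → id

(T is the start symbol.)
T' → + F T'

To find M[T', '+'], we find productions for T' where '+' is in the predict set (PREDICT(N → α) = (FIRST(α) \ {ε}) ∪ (FOLLOW(N) if α ⇒* ε)).

Relevant sets:
  FOLLOW(T') = { $ }

T' → + F T': PREDICT = { '+' }
  '+' is in predict set, so this production goes in M[T', '+']
T' → ε: PREDICT = { $ }

M[T', '+'] = T' → + F T'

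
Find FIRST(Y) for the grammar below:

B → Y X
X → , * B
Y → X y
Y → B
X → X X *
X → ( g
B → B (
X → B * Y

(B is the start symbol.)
{ '(', ',' }

To compute FIRST(Y), examine every production with Y on the left-hand side, reading each right-hand side left to right until a non-nullable symbol is reached.

FIRST sets of the other non-terminals involved (by the same procedure, iterated to a fixed point):
  FIRST(X) = { '(', ',' }
  FIRST(B) = { '(', ',' }

From Y → X y:
  - X is a non-terminal: add FIRST(X) \ {ε} = { '(', ',' }
    X is not nullable, so stop
From Y → B:
  - B is a non-terminal: add FIRST(B) \ {ε} = { '(', ',' }
    B is not nullable, so stop

Collecting: FIRST(Y) = { '(', ',' }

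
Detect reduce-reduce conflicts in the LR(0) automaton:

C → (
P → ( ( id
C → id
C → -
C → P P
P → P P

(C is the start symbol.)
Yes — I7: [C → P P .] vs [P → P P .]

Augment with C' → C and build the canonical LR(0) collection (I0 = CLOSURE({[C' → . C]}), then GOTO on every symbol after a dot until no new states appear). It has 11 states:
  I0: { [C → . (], [C → . -], [C → . P P], [C → . id], [C' → . C], [P → . ( ( id], [P → . P P] }  — shift
  I1: { [C → ( .], [P → ( . ( id] }  — shift, reduce
  I2: { [C → - .] }  — reduce
  I3: { [C' → C .] }  — accept
  I4: { [C → P . P], [P → . ( ( id], [P → . P P], [P → P . P] }  — shift
  I5: { [C → id .] }  — reduce
  I6: { [P → ( . ( id] }  — shift
  I7: { [C → P P .], [P → . ( ( id], [P → . P P], [P → P . P], [P → P P .] }  — shift, 2 reduces
  I8: { [P → . ( ( id], [P → . P P], [P → P . P], [P → P P .] }  — shift, reduce
  I9: { [P → ( ( . id] }  — shift
  I10: { [P → ( ( id .] }  — reduce

I7 contains complete items [C → P P .], [P → P P .] — reduce-reduce conflict.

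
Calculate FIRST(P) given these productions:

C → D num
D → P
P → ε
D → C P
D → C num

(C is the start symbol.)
{ ε }

To compute FIRST(P), examine every production with P on the left-hand side, reading each right-hand side left to right until a non-nullable symbol is reached.

From P → ε:
  - ε-production, so ε ∈ FIRST(P)

Collecting: FIRST(P) = { ε }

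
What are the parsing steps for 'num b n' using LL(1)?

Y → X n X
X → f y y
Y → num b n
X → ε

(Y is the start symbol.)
LL(1) parsing maintains a stack (initially the start symbol over $) and the input. At each step: if the stack top is a terminal, match it against the current input token; if it is a non-terminal N, replace it with the RHS of M[N, lookahead] (the unique production whose predict set contains the lookahead).

Stack is shown with the top on the left.

Stack      Input      Action
----------------------------
Y $        num b n $  output Y → num b n
num b n $  num b n $  match 'num'
b n $      b n $      match 'b'
n $        n $        match 'n'
$          $          accept

The string is accepted.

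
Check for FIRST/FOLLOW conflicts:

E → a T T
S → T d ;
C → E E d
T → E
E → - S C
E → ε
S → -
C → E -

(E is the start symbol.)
Yes. E → a T T with FOLLOW(E) on { 'a' }; E → '-' S C with FOLLOW(E) on { '-' }

Nullable non-terminals: E, T.

E: nullable alternative(s) E → ε; FOLLOW(E) = { $, '-', 'a', 'd' }
  E → a T T: FIRST \ {ε} = { 'a' } — overlaps FOLLOW(E) on { 'a' }: CONFLICT
  E → - S C: FIRST \ {ε} = { '-' } — overlaps FOLLOW(E) on { '-' }: CONFLICT
  E → ε: FIRST \ {ε} = { } — this is the only nullable alternative, skip
T has a nullable alternative but only one production, so nothing to check.

C, S have no nullable alternative, so no FIRST/FOLLOW check is needed there.

So the grammar has 2 FIRST/FOLLOW conflicts (marked CONFLICT above).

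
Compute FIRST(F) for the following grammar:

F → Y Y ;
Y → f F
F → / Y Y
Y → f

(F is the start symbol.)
FIRST sets of the other non-terminals involved (by the same procedure, iterated to a fixed point):
  FIRST(Y) = { 'f' }

From F → Y Y ;:
  - Y is a non-terminal: add FIRST(Y) \ {ε} = { 'f' }
    Y is not nullable, so stop
From F → / Y Y:
  - '/' is a terminal: add '/' and stop

Collecting: FIRST(F) = { '/', 'f' }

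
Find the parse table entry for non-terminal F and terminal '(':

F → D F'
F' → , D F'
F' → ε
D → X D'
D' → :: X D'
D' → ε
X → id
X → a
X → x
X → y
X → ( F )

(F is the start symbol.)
F → D F'

To find M[F, '('], we find productions for F where '(' is in the predict set (PREDICT(N → α) = (FIRST(α) \ {ε}) ∪ (FOLLOW(N) if α ⇒* ε)).

Relevant sets:
  FIRST(D) = { '(', 'a', 'id', 'x', 'y' }

F → D F': PREDICT = { '(', 'a', 'id', 'x', 'y' }
  '(' is in predict set, so this production goes in M[F, '(']

M[F, '('] = F → D F'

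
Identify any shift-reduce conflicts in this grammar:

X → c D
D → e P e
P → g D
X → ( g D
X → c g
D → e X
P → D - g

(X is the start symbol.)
Augment with X' → X and build the canonical LR(0) collection (I0 = CLOSURE({[X' → . X]}), then GOTO on every symbol after a dot until no new states appear). It has 17 states:
  I0: { [X → . ( g D], [X → . c D], [X → . c g], [X' → . X] }  — shift
  I1: { [X → ( . g D] }  — shift
  I2: { [X' → X .] }  — accept
  I3: { [D → . e P e], [D → . e X], [X → c . D], [X → c . g] }  — shift
  I4: { [X → c D .] }  — reduce
  I5: { [D → . e P e], [D → . e X], [D → e . P e], [D → e . X], [P → . D - g], [P → . g D], [X → . ( g D], [X → . c D], [X → . c g] }  — shift
  I6: { [X → c g .] }  — reduce
  I7: { [P → D . - g] }  — shift
  I8: { [D → e P . e] }  — shift
  I9: { [D → e X .] }  — reduce
  I10: { [D → . e P e], [D → . e X], [P → g . D] }  — shift
  I11: { [P → g D .] }  — reduce
  I12: { [D → e P e .] }  — reduce
  I13: { [P → D - . g] }  — shift
  I14: { [P → D - g .] }  — reduce
  I15: { [D → . e P e], [D → . e X], [X → ( g . D] }  — shift
  I16: { [X → ( g D .] }  — reduce

No state contains both a complete item and a shift item.

Answer: No shift-reduce conflicts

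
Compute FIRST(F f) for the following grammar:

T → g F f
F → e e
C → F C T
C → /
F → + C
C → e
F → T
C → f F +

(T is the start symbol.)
{ '+', 'e', 'g' }

FIRST sets of the non-terminals involved (from the grammar, by fixed-point iteration):
  FIRST(F) = { '+', 'e', 'g' }

To compute FIRST(F f), process the symbols left to right:
Symbol F is a non-terminal. Add FIRST(F) \ {ε} = { '+', 'e', 'g' }
F is not nullable (ε ∉ FIRST(F)), so stop here.
FIRST(F f) = { '+', 'e', 'g' }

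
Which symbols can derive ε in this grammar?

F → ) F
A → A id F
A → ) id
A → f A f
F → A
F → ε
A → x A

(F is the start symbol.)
{ 'F' }

ε-productions: F → ε
So F is immediately nullable.
No further non-terminal can be added: every production for the remaining non-terminals contains a terminal or a non-nullable non-terminal.
Nullable = { 'F' }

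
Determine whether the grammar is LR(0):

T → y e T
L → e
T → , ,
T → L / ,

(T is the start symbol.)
Yes, the grammar is LR(0)

A grammar is LR(0) if no state in the canonical LR(0) collection has:
  - both a shift item (dot before a terminal) and a complete item (shift-reduce conflict), or
  - two or more complete items (reduce-reduce conflict; the accept item [T' → T .] counts as a complete item here).

Augment with T' → T and build the canonical LR(0) collection (I0 = CLOSURE({[T' → . T]}), then GOTO on every symbol after a dot until no new states appear). It has 11 states:
  I0: { [L → . e], [T → . , ,], [T → . L / ,], [T → . y e T], [T' → . T] }  — shift
  I1: { [T → , . ,] }  — shift
  I2: { [T → L . / ,] }  — shift
  I3: { [T' → T .] }  — accept
  I4: { [L → e .] }  — reduce
  I5: { [T → y . e T] }  — shift
  I6: { [L → . e], [T → . , ,], [T → . L / ,], [T → . y e T], [T → y e . T] }  — shift
  I7: { [T → y e T .] }  — reduce
  I8: { [T → L / . ,] }  — shift
  I9: { [T → L / , .] }  — reduce
  I10: { [T → , , .] }  — reduce

Every state is either a pure shift/goto state or contains exactly one complete item and nothing to shift — no conflicts. The grammar is LR(0).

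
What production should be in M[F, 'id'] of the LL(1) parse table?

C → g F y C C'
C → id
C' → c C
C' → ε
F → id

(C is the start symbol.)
F → id

To find M[F, 'id'], we find productions for F where 'id' is in the predict set (PREDICT(N → α) = (FIRST(α) \ {ε}) ∪ (FOLLOW(N) if α ⇒* ε)).

F → id: PREDICT = { 'id' }
  'id' is in predict set, so this production goes in M[F, 'id']

M[F, 'id'] = F → id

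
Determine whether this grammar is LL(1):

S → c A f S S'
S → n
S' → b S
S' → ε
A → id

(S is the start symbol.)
No. Predict set conflict for S': { 'b' }

Relevant sets:
  FOLLOW(S') = { $, 'b' }

For S:
  PREDICT(S → c A f S S') = { 'c' }
  PREDICT(S → n) = { 'n' }
For S':
  PREDICT(S' → b S) = { 'b' }
  PREDICT(S' → ε) = { $, 'b' }
A has a single production, so nothing to check there.

Conflict found: Predict set conflict for S': { 'b' }
The grammar is NOT LL(1).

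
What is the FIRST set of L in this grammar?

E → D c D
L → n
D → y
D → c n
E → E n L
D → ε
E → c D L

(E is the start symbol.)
{ 'n' }

From L → n:
  - n is a terminal: add 'n' and stop

Collecting: FIRST(L) = { 'n' }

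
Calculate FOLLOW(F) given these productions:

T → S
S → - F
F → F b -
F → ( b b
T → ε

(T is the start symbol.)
{ $, 'b' }

To compute FOLLOW(F), find every occurrence of F on a right-hand side N → α F β: add FIRST(β) \ {ε}, and if β is empty or nullable also add FOLLOW(N). Iterate to a fixed point.

In S → - F: F is at the end, add FOLLOW(S)
In F → F b -: F is followed by b '-', add FIRST(b '-') \ {ε} = { 'b' }

The FOLLOW sets referred to above (computed the same way, to a fixed point):
  FOLLOW(S) = { $ }

Taking the union: FOLLOW(F) = { $, 'b' }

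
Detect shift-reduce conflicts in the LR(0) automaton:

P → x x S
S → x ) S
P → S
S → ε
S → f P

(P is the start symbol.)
Yes — I0: [S → .] vs [P → . x x S]; I3: [S → .] vs [P → . x x S]; I5: [S → .] vs [S → . f P]; I6: [S → .] vs [S → . f P]

Augment with P' → P and build the canonical LR(0) collection (I0 = CLOSURE({[P' → . P]}), then GOTO on every symbol after a dot until no new states appear). It has 11 states:
  I0: { [P → . S], [P → . x x S], [P' → . P], [S → . f P], [S → . x ) S], [S → .] }  — shift, reduce
  I1: { [P' → P .] }  — accept
  I2: { [P → S .] }  — reduce
  I3: { [P → . S], [P → . x x S], [S → . f P], [S → . x ) S], [S → .], [S → f . P] }  — shift, reduce
  I4: { [P → x . x S], [S → x . ) S] }  — shift
  I5: { [S → . f P], [S → . x ) S], [S → .], [S → x ) . S] }  — shift, reduce
  I6: { [P → x x . S], [S → . f P], [S → . x ) S], [S → .] }  — shift, reduce
  I7: { [P → x x S .] }  — reduce
  I8: { [S → x . ) S] }  — shift
  I9: { [S → x ) S .] }  — reduce
  I10: { [S → f P .] }  — reduce

I0 contains reduce item [S → .] and shift items [P → . x x S], [S → . f P], [S → . x ) S] — shift-reduce conflict.
I3 contains reduce item [S → .] and shift items [P → . x x S], [S → . f P], [S → . x ) S] — shift-reduce conflict.
I5 contains reduce item [S → .] and shift items [S → . f P], [S → . x ) S] — shift-reduce conflict.
I6 contains reduce item [S → .] and shift items [S → . f P], [S → . x ) S] — shift-reduce conflict.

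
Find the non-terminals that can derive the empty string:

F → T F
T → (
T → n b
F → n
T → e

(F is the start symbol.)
A non-terminal is nullable if it can derive ε (the empty string): either it has an ε-production, or it has a production whose right-hand side consists entirely of nullable non-terminals.

There are no ε-productions, so no non-terminal can derive ε.
No non-terminals are nullable.

Answer: None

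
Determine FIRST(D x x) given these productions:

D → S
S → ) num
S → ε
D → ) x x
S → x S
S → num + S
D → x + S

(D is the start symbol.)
{ ')', 'num', 'x' }

FIRST sets of the non-terminals involved (from the grammar, by fixed-point iteration):
  FIRST(D) = { ')', 'num', 'x', ε }

To compute FIRST(D x x), process the symbols left to right:
Symbol D is a non-terminal. Add FIRST(D) \ {ε} = { ')', 'num', 'x' }
D is nullable (ε ∈ FIRST(D)), continue to the next symbol.
Symbol x is a terminal. Add 'x' and stop.
FIRST(D x x) = { ')', 'num', 'x' }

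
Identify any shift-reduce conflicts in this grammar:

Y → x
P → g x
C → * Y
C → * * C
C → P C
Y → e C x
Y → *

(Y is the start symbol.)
Yes — I12: [Y → * .] vs [C → . * * C]

A shift-reduce conflict occurs when an LR(0) state has both:
  - a complete (reduce) item [A → α .] (dot at the end), and
  - a shift item [B → β . c γ] (dot before a terminal).

Augment with Y' → Y and build the canonical LR(0) collection (I0 = CLOSURE({[Y' → . Y]}), then GOTO on every symbol after a dot until no new states appear). It has 15 states:
  I0: { [Y → . *], [Y → . e C x], [Y → . x], [Y' → . Y] }  — shift
  I1: { [Y → * .] }  — reduce
  I2: { [Y' → Y .] }  — accept
  I3: { [C → . * * C], [C → . * Y], [C → . P C], [P → . g x], [Y → e . C x] }  — shift
  I4: { [Y → x .] }  — reduce
  I5: { [C → * . * C], [C → * . Y], [Y → . *], [Y → . e C x], [Y → . x] }  — shift
  I6: { [Y → e C . x] }  — shift
  I7: { [C → . * * C], [C → . * Y], [C → . P C], [C → P . C], [P → . g x] }  — shift
  I8: { [P → g . x] }  — shift
  I9: { [P → g x .] }  — reduce
  I10: { [C → P C .] }  — reduce
  I11: { [Y → e C x .] }  — reduce
  I12: { [C → * * . C], [C → . * * C], [C → . * Y], [C → . P C], [P → . g x], [Y → * .] }  — shift, reduce
  I13: { [C → * Y .] }  — reduce
  I14: { [C → * * C .] }  — reduce

I12 contains reduce item [Y → * .] and shift items [C → . * * C], [C → . * Y], [P → . g x] — shift-reduce conflict.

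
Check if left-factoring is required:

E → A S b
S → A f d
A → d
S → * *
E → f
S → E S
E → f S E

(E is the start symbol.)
Yes, E has productions with common prefix 'f'

Left-factoring is needed when two productions for the same non-terminal
share a common prefix on the right-hand side.

Productions for E:
  E → A S b
  E → f
  E → f S E
Productions for S:
  S → A f d
  S → * *
  S → E S

Found common prefix 'f' in productions for E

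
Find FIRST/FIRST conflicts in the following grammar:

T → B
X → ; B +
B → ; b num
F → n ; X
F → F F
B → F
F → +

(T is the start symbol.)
FIRST sets of the non-terminals at (or reachable through a nullable prefix from) the front of some alternative:
  FIRST(F) = { '+', 'n' }

Productions for B:
  B → ; b num: FIRST = { ';' }
  B → F: FIRST = { '+', 'n' }
Productions for F:
  F → n ; X: FIRST = { 'n' }
  F → F F: FIRST = { '+', 'n' }
  F → +: FIRST = { '+' }
T, X have only one production, so no FIRST/FIRST conflict is possible there.

Conflict for F: F → n ; X and F → F F
  Overlap: { 'n' }
Conflict for F: F → F F and F → +
  Overlap: { '+' }

Answer: Yes. F → n ';' X / F → F F on { 'n' }; F → F F / F → '+' on { '+' }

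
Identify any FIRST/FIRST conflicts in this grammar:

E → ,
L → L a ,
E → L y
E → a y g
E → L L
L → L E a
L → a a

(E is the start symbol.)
Yes. E → L y / E → a y g on { 'a' }; E → L y / E → L L on { 'a' }; E → a y g / E → L L on { 'a' }; L → L a ',' / L → L E a on { 'a' }; L → L a ',' / L → a a on { 'a' }; L → L E a / L → a a on { 'a' }

A FIRST/FIRST conflict occurs when two productions N → α and N → β for the same non-terminal have FIRST(α) ∩ FIRST(β) ≠ ∅ (with ε ∈ FIRST of a nullable right-hand side, so two nullable alternatives also conflict).

FIRST sets of the non-terminals at (or reachable through a nullable prefix from) the front of some alternative:
  FIRST(L) = { 'a' }

Productions for E:
  E → ,: FIRST = { ',' }
  E → L y: FIRST = { 'a' }
  E → a y g: FIRST = { 'a' }
  E → L L: FIRST = { 'a' }
Productions for L:
  L → L a ,: FIRST = { 'a' }
  L → L E a: FIRST = { 'a' }
  L → a a: FIRST = { 'a' }

Conflict for E: E → L y and E → a y g
  Overlap: { 'a' }
Conflict for E: E → L y and E → L L
  Overlap: { 'a' }
Conflict for E: E → a y g and E → L L
  Overlap: { 'a' }
Conflict for L: L → L a , and L → L E a
  Overlap: { 'a' }
Conflict for L: L → L a , and L → a a
  Overlap: { 'a' }
Conflict for L: L → L E a and L → a a
  Overlap: { 'a' }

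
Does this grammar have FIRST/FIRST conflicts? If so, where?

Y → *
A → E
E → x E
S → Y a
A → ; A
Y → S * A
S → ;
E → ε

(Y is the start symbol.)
FIRST sets of the non-terminals at (or reachable through a nullable prefix from) the front of some alternative:
  FIRST(S) = { '*', ';' }
  FIRST(E) = { 'x', ε }
  FIRST(Y) = { '*', ';' }

Productions for Y:
  Y → *: FIRST = { '*' }
  Y → S * A: FIRST = { '*', ';' }
Productions for A:
  A → E: FIRST = { 'x', ε }
  A → ; A: FIRST = { ';' }
Productions for E:
  E → x E: FIRST = { 'x' }
  E → ε: FIRST = { ε }
Productions for S:
  S → Y a: FIRST = { '*', ';' }
  S → ;: FIRST = { ';' }

Conflict for Y: Y → * and Y → S * A
  Overlap: { '*' }
Conflict for S: S → Y a and S → ;
  Overlap: { ';' }

Answer: Yes. Y → '*' / Y → S '*' A on { '*' }; S → Y a / S → ';' on { ';' }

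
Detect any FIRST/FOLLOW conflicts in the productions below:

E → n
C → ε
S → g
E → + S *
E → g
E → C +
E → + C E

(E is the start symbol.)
Nullable non-terminals: C.
C has a nullable alternative but only one production, so nothing to check.

E, S have no nullable alternative, so no FIRST/FOLLOW check is needed there.

No FIRST/FOLLOW conflicts found.

Answer: No FIRST/FOLLOW conflicts.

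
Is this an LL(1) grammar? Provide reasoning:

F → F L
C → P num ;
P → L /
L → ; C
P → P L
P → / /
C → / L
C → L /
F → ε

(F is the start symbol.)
A grammar is LL(1) if for each non-terminal N with multiple productions, the predict sets of those productions are pairwise disjoint, where PREDICT(N → α) = (FIRST(α) \ {ε}) ∪ (FOLLOW(N) if α ⇒* ε).

Relevant sets:
  FIRST(F) = { ';', ε }
  FIRST(L) = { ';' }
  FIRST(P) = { '/', ';' }
  FOLLOW(F) = { $, ';' }

For F:
  PREDICT(F → F L) = { ';' }
  PREDICT(F → ε) = { $, ';' }
For C:
  PREDICT(C → P num ';') = { '/', ';' }
  PREDICT(C → '/' L) = { '/' }
  PREDICT(C → L '/') = { ';' }
For P:
  PREDICT(P → L '/') = { ';' }
  PREDICT(P → P L) = { '/', ';' }
  PREDICT(P → '/' '/') = { '/' }
L has a single production, so nothing to check there.

Conflict found: Predict set conflict for F: { ';' }
The grammar is NOT LL(1).

Answer: No. Predict set conflict for F: { ';' }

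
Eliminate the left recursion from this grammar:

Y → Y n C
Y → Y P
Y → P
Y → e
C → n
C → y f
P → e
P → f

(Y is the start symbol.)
Y → P Y'
Y → e Y'
Y' → n C Y'
Y' → P Y'
Y' → ε
C → n
C → y f
P → e
P → f

Y is directly left-recursive. The standard transformation for
  A → A α₁ | ... | A α_m | β₁ | ... | β_n
is
  A  → β₁ A' | ... | β_n A'
  A' → α₁ A' | ... | α_m A' | ε

Y → P becomes Y → P Y'
Y → e becomes Y → e Y'
Y → Y n C becomes Y' → n C Y'
Y → Y P becomes Y' → P Y'
Add Y' → ε

Productions for other non-terminals are unchanged:
  C → n
  C → y f
  P → e
  P → f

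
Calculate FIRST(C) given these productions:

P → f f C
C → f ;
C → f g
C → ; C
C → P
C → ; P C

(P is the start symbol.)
{ ';', 'f' }

FIRST sets of the other non-terminals involved (by the same procedure, iterated to a fixed point):
  FIRST(P) = { 'f' }

From C → f ;:
  - f is a terminal: add 'f' and stop
From C → f g:
  - f is a terminal: add 'f' and stop
From C → ; C:
  - ';' is a terminal: add ';' and stop
From C → P:
  - P is a non-terminal: add FIRST(P) \ {ε} = { 'f' }
    P is not nullable, so stop
From C → ; P C:
  - ';' is a terminal: add ';' and stop

Collecting: FIRST(C) = { ';', 'f' }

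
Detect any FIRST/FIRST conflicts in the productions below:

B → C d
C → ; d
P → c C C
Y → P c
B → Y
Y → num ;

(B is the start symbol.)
No FIRST/FIRST conflicts.

FIRST sets of the non-terminals at (or reachable through a nullable prefix from) the front of some alternative:
  FIRST(C) = { ';' }
  FIRST(Y) = { 'c', 'num' }
  FIRST(P) = { 'c' }

Productions for B:
  B → C d: FIRST = { ';' }
  B → Y: FIRST = { 'c', 'num' }
Productions for Y:
  Y → P c: FIRST = { 'c' }
  Y → num ;: FIRST = { 'num' }
C, P have only one production, so no FIRST/FIRST conflict is possible there.

All alternatives of each non-terminal have pairwise disjoint FIRST sets.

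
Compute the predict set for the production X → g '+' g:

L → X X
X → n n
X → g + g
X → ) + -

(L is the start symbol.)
PREDICT(X → g '+' g) = (FIRST(RHS) \ {ε}) ∪ (FOLLOW(X) if ε ∈ FIRST(RHS), i.e. RHS ⇒* ε)
FIRST(g '+' g) = { 'g' }
ε ∉ FIRST(g '+' g), so FOLLOW(X) is not added.
PREDICT(X → g '+' g) = { 'g' }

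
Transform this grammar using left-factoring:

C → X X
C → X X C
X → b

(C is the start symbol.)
Left-factoring transforms A → αβ₁ | αβ₂ into A → αA' and A' → β₁ | β₂
(α is the longest common prefix among the alternatives). Repeat until
no nonterminal has two alternatives with a common prefix.

Round 1: C has alternatives sharing prefix 'X X'. Introduce C': C → X X C'
  Add: C' → ε
  Add: C' → C

No remaining common prefixes — done.

Resulting grammar:
C → X X C'
C' → ε
C' → C
X → b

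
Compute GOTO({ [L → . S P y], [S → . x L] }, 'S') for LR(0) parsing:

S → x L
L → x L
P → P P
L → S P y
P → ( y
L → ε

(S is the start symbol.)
GOTO(I, 'S') = CLOSURE({ [A → αX.β] : [A → α.Xβ] ∈ I, X = 'S' })

Items with dot before 'S', with the dot advanced:
  [L → . S P y] → [L → S . P y]
Closure of the advanced items:
  [L → S . P y] has the dot before P: add [P → . P P], [P → . ( y]

GOTO = { [L → S . P y], [P → . ( y], [P → . P P] }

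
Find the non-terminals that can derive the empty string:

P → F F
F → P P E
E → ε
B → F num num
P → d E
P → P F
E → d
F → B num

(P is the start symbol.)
A non-terminal is nullable if it can derive ε (the empty string): either it has an ε-production, or it has a production whose right-hand side consists entirely of nullable non-terminals.

ε-productions: E → ε
So E is immediately nullable.
No further non-terminal can be added: every production for the remaining non-terminals contains a terminal or a non-nullable non-terminal.
Nullable = { 'E' }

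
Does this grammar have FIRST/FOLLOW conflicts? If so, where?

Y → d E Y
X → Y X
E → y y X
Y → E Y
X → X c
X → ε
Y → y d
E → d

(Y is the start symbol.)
Nullable non-terminals: X.
FIRST sets used below: FIRST(Y) = { 'd', 'y' }, FIRST(X) = { 'c', 'd', 'y', ε }

X: nullable alternative(s) X → ε; FOLLOW(X) = { 'c', 'd', 'y' }
  X → Y X: FIRST \ {ε} = { 'd', 'y' } — overlaps FOLLOW(X) on { 'd', 'y' }: CONFLICT
  X → X c: FIRST \ {ε} = { 'c', 'd', 'y' } — overlaps FOLLOW(X) on { 'c', 'd', 'y' }: CONFLICT
  X → ε: FIRST \ {ε} = { } — this is the only nullable alternative, skip

E, Y have no nullable alternative, so no FIRST/FOLLOW check is needed there.

So the grammar has 2 FIRST/FOLLOW conflicts (marked CONFLICT above).

Answer: Yes. X → Y X with FOLLOW(X) on { 'd', 'y' }; X → X c with FOLLOW(X) on { 'c', 'd', 'y' }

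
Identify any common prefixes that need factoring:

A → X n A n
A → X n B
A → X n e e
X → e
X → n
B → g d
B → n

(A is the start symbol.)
Yes, A has productions with common prefix 'X n'

Left-factoring is needed when two productions for the same non-terminal
share a common prefix on the right-hand side.

Productions for A:
  A → X n A n
  A → X n B
  A → X n e e
Productions for X:
  X → e
  X → n
Productions for B:
  B → g d
  B → n

Found common prefix 'X n' in productions for A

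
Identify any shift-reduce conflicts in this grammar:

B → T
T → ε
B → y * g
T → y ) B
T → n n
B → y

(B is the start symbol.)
A shift-reduce conflict occurs when an LR(0) state has both:
  - a complete (reduce) item [A → α .] (dot at the end), and
  - a shift item [B → β . c γ] (dot before a terminal).

Augment with B' → B and build the canonical LR(0) collection (I0 = CLOSURE({[B' → . B]}), then GOTO on every symbol after a dot until no new states appear). It has 10 states:
  I0: { [B → . T], [B → . y * g], [B → . y], [B' → . B], [T → . n n], [T → . y ) B], [T → .] }  — shift, reduce
  I1: { [B' → B .] }  — accept
  I2: { [B → T .] }  — reduce
  I3: { [T → n . n] }  — shift
  I4: { [B → y . * g], [B → y .], [T → y . ) B] }  — shift, reduce
  I5: { [B → . T], [B → . y * g], [B → . y], [T → . n n], [T → . y ) B], [T → .], [T → y ) . B] }  — shift, reduce
  I6: { [B → y * . g] }  — shift
  I7: { [B → y * g .] }  — reduce
  I8: { [T → y ) B .] }  — reduce
  I9: { [T → n n .] }  — reduce

I0 contains reduce item [T → .] and shift items [B → . y], [B → . y * g], [T → . n n], [T → . y ) B] — shift-reduce conflict.
I4 contains reduce item [B → y .] and shift items [B → y . * g], [T → y . ) B] — shift-reduce conflict.
I5 contains reduce item [T → .] and shift items [B → . y], [B → . y * g], [T → . n n], [T → . y ) B] — shift-reduce conflict.

Answer: Yes — I0: [T → .] vs [B → . y]; I4: [B → y .] vs [B → y . * g]; I5: [T → .] vs [B → . y]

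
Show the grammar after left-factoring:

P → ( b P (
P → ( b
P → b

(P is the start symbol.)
P → ( b P'
P' → P (
P' → ε
P → b

Left-factoring transforms A → αβ₁ | αβ₂ into A → αA' and A' → β₁ | β₂
(α is the longest common prefix among the alternatives). Repeat until
no nonterminal has two alternatives with a common prefix.

Round 1: P has alternatives sharing prefix '( b'. Introduce P': P → ( b P'
  Add: P' → P (
  Add: P' → ε

No remaining common prefixes — done.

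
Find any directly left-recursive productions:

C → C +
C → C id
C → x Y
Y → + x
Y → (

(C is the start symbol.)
Yes, C is left-recursive

Direct left recursion occurs when N → N α for some non-terminal N (the right-hand side begins with the left-hand side itself).

C → C +: LEFT RECURSIVE (starts with C)
C → C id: LEFT RECURSIVE (starts with C)
C → x Y: starts with x
Y → + x: starts with '+'
Y → (: starts with '('

The grammar has direct left recursion on: C.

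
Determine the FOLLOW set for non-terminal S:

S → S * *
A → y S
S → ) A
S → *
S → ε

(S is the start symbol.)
{ $, '*' }

To compute FOLLOW(S), find every occurrence of S on a right-hand side N → α S β: add FIRST(β) \ {ε}, and if β is empty or nullable also add FOLLOW(N). Iterate to a fixed point.

S is the start symbol, so $ ∈ FOLLOW(S).
In S → S * *: S is followed by '*' '*', add FIRST('*' '*') \ {ε} = { '*' }
In A → y S: S is at the end, add FOLLOW(A)

The FOLLOW sets referred to above (computed the same way, to a fixed point):
  FOLLOW(A) = { $, '*' }

Taking the union: FOLLOW(S) = { $, '*' }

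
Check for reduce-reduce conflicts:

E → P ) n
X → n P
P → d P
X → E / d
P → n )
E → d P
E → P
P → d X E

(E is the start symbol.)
Yes — I7: [E → P .] vs [E → d P .]; I12: [E → P .] vs [P → d P .]

Augment with E' → E and build the canonical LR(0) collection (I0 = CLOSURE({[E' → . E]}), then GOTO on every symbol after a dot until no new states appear). It has 18 states:
  I0: { [E → . P ) n], [E → . P], [E → . d P], [E' → . E], [P → . d P], [P → . d X E], [P → . n )] }  — shift
  I1: { [E' → E .] }  — accept
  I2: { [E → P . ) n], [E → P .] }  — shift, reduce
  I3: { [E → . P ) n], [E → . P], [E → . d P], [E → d . P], [P → . d P], [P → . d X E], [P → . n )], [P → d . P], [P → d . X E], [X → . E / d], [X → . n P] }  — shift
  I4: { [P → n . )] }  — shift
  I5: { [P → n ) .] }  — reduce
  I6: { [X → E . / d] }  — shift
  I7: { [E → P . ) n], [E → P .], [E → d P .], [P → d P .] }  — shift, 3 reduces
  I8: { [E → . P ) n], [E → . P], [E → . d P], [P → . d P], [P → . d X E], [P → . n )], [P → d X . E] }  — shift
  I9: { [P → . d P], [P → . d X E], [P → . n )], [P → n . )], [X → n . P] }  — shift
  I10: { [X → n P .] }  — reduce
  I11: { [E → . P ) n], [E → . P], [E → . d P], [P → . d P], [P → . d X E], [P → . n )], [P → d . P], [P → d . X E], [X → . E / d], [X → . n P] }  — shift
  I12: { [E → P . ) n], [E → P .], [P → d P .] }  — shift, 2 reduces
  I13: { [E → P ) . n] }  — shift
  I14: { [E → P ) n .] }  — reduce
  I15: { [P → d X E .] }  — reduce
  I16: { [X → E / . d] }  — shift
  I17: { [X → E / d .] }  — reduce

I7 contains complete items [E → P .], [E → d P .], [P → d P .] — reduce-reduce conflict.
I12 contains complete items [E → P .], [P → d P .] — reduce-reduce conflict.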